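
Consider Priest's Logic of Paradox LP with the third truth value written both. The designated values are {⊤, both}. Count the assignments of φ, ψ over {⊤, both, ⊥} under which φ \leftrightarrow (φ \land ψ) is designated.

8

Of the 9 assignments, 8 give a value in {⊤, both}.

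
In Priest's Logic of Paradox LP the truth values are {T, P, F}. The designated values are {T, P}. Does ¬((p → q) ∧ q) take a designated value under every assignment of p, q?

Countermodel: p=T, q=T gives F, which is not designated.

No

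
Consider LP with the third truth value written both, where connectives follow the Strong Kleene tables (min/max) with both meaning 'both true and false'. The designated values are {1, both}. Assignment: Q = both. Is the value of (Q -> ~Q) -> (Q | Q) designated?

~Q = ~both = both
Q -> ~Q = both -> both = both  [~both | both]
Q | Q = both | both = both
(Q -> ~Q) -> (Q | Q) = both -> both = both
both ∈ {1, both}.

Yes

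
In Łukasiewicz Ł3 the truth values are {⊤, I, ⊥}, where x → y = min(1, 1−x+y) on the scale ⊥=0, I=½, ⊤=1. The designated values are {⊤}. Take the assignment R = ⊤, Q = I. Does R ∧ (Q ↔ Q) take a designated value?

Q ↔ Q = I ↔ I = ⊤  [1 − |½−½|]
R ∧ (Q ↔ Q) = ⊤ ∧ ⊤ = ⊤
⊤ ∈ {⊤}.

Yes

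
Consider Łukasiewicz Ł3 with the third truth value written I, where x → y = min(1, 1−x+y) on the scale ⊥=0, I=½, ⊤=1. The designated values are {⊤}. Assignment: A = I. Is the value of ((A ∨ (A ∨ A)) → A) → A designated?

No

A ∨ A = I ∨ I = I
A ∨ (A ∨ A) = I ∨ I = I
(A ∨ (A ∨ A)) → A = I → I = ⊤  [min(1, 1−½+½)]
((A ∨ (A ∨ A)) → A) → A = ⊤ → I = I
I ∉ {⊤}.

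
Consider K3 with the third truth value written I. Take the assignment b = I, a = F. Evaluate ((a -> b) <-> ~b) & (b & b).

a -> b = F -> I = T  [~F | I]
~b = ~I = I
(a -> b) <-> ~b = T <-> I = I
b & b = I & I = I
((a -> b) <-> ~b) & (b & b) = I & I = I

I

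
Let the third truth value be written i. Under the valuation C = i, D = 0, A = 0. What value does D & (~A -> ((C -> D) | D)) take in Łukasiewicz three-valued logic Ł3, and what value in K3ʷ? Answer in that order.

0; i

In Łukasiewicz three-valued logic Ł3: ~A = ~0 = 1
C -> D = i -> 0 = i
(C -> D) | D = i | 0 = i
~A -> ((C -> D) | D) = 1 -> i = i
D & (~A -> ((C -> D) | D)) = 0 & i = 0
In K3ʷ: ~A = ~0 = 1
C -> D = i -> 0 = i  [any arg is the third value ⇒ result is the third value]
(C -> D) | D = i | 0 = i
~A -> ((C -> D) | D) = 1 -> i = i
D & (~A -> ((C -> D) | D)) = 0 & i = i
They differ because Łukasiewicz three-valued logic Ł3 and K3ʷ treat i differently under the binary connectives.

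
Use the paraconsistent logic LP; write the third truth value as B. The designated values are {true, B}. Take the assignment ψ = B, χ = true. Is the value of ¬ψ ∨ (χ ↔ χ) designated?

Yes

¬ψ = ¬B = B
χ ↔ χ = true ↔ true = true
¬ψ ∨ (χ ↔ χ) = B ∨ true = true
true ∈ {true, B}.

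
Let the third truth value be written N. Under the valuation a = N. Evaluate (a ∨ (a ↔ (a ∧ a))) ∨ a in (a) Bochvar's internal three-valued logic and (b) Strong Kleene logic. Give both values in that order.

In Bochvar's internal three-valued logic: a ∧ a = N ∧ N = N
a ↔ (a ∧ a) = N ↔ N = N
a ∨ (a ↔ (a ∧ a)) = N ∨ N = N
(a ∨ (a ↔ (a ∧ a))) ∨ a = N ∨ N = N
In Strong Kleene logic: a ∧ a = N ∧ N = N
a ↔ (a ∧ a) = N ↔ N = N
a ∨ (a ↔ (a ∧ a)) = N ∨ N = N
(a ∨ (a ↔ (a ∧ a))) ∨ a = N ∨ N = N

N; N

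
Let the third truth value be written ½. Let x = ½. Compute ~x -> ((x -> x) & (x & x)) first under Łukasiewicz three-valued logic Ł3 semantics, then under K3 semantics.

true; ½

In Łukasiewicz three-valued logic Ł3: ~x = ~½ = ½
x -> x = ½ -> ½ = true  [min(1, 1−½+½)]
x & x = ½ & ½ = ½
(x -> x) & (x & x) = true & ½ = ½
~x -> ((x -> x) & (x & x)) = ½ -> ½ = true
In K3: ~x = ~½ = ½
x -> x = ½ -> ½ = ½  [~½ | ½]
x & x = ½ & ½ = ½
(x -> x) & (x & x) = ½ & ½ = ½
~x -> ((x -> x) & (x & x)) = ½ -> ½ = ½
They differ because Łukasiewicz three-valued logic Ł3 and K3 treat ½ differently under implication.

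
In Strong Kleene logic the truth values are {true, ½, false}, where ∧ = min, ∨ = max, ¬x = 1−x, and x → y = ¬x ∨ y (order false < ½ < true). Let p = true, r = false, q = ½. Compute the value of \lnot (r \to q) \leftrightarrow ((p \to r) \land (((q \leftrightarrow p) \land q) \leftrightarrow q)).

r \to q = false \to ½ = true  [\lnot false \lor ½]
\lnot (r \to q) = \lnot true = false
p \to r = true \to false = false
q \leftrightarrow p = ½ \leftrightarrow true = ½
(q \leftrightarrow p) \land q = ½ \land ½ = ½
((q \leftrightarrow p) \land q) \leftrightarrow q = ½ \leftrightarrow ½ = ½
(p \to r) \land (((q \leftrightarrow p) \land q) \leftrightarrow q) = false \land ½ = false
\lnot (r \to q) \leftrightarrow ((p \to r) \land (((q \leftrightarrow p) \land q) \leftrightarrow q)) = false \leftrightarrow false = true

true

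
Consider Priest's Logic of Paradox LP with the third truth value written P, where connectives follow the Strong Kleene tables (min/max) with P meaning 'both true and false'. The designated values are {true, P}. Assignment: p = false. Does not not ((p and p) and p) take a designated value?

No

p and p = false and false = false
(p and p) and p = false and false = false
not ((p and p) and p) = not false = true
not not ((p and p) and p) = not true = false
false ∉ {true, P}.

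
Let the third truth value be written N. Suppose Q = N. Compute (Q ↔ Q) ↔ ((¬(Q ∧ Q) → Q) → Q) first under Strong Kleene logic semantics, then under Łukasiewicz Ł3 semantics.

In Strong Kleene logic: Q ↔ Q = N ↔ N = N
Q ∧ Q = N ∧ N = N
¬(Q ∧ Q) = ¬N = N
¬(Q ∧ Q) → Q = N → N = N
(¬(Q ∧ Q) → Q) → Q = N → N = N
(Q ↔ Q) ↔ ((¬(Q ∧ Q) → Q) → Q) = N ↔ N = N
In Łukasiewicz Ł3: Q ↔ Q = N ↔ N = 1  [1 − |½−½|]
Q ∧ Q = N ∧ N = N
¬(Q ∧ Q) = ¬N = N
¬(Q ∧ Q) → Q = N → N = 1
(¬(Q ∧ Q) → Q) → Q = 1 → N = N
(Q ↔ Q) ↔ ((¬(Q ∧ Q) → Q) → Q) = 1 ↔ N = N

N; N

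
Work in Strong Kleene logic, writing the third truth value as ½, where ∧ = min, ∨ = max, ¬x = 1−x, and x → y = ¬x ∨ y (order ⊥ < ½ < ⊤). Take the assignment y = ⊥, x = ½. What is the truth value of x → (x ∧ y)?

x ∧ y = ½ ∧ ⊥ = ⊥
x → (x ∧ y) = ½ → ⊥ = ½  [¬½ ∨ ⊥]

½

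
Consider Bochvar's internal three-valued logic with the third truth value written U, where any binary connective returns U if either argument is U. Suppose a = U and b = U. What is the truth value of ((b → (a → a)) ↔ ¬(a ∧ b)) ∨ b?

U

a → a = U → U = U  [any arg is the third value ⇒ result is the third value]
b → (a → a) = U → U = U
a ∧ b = U ∧ U = U
¬(a ∧ b) = ¬U = U
(b → (a → a)) ↔ ¬(a ∧ b) = U ↔ U = U
((b → (a → a)) ↔ ¬(a ∧ b)) ∨ b = U ∨ U = U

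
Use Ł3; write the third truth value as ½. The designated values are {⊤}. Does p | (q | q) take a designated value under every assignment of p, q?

No

Countermodel: p=½, q=½ gives ½, which is not designated.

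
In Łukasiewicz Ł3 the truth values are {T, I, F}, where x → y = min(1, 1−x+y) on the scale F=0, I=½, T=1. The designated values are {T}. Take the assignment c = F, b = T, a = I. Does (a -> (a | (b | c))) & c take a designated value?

b | c = T | F = T
a | (b | c) = I | T = T
a -> (a | (b | c)) = I -> T = T  [min(1, 1−½+1)]
(a -> (a | (b | c))) & c = T & F = F
F ∉ {T}.

No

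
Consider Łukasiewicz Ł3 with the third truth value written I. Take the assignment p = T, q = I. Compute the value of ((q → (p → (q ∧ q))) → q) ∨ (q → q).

q ∧ q = I ∧ I = I
p → (q ∧ q) = T → I = I  [min(1, 1−1+½)]
q → (p → (q ∧ q)) = I → I = T
(q → (p → (q ∧ q))) → q = T → I = I
q → q = I → I = T
((q → (p → (q ∧ q))) → q) ∨ (q → q) = I ∨ T = T

T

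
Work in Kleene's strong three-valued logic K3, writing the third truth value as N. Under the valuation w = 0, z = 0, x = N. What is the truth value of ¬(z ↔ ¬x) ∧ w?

¬x = ¬N = N
z ↔ ¬x = 0 ↔ N = N
¬(z ↔ ¬x) = ¬N = N
¬(z ↔ ¬x) ∧ w = N ∧ 0 = 0

0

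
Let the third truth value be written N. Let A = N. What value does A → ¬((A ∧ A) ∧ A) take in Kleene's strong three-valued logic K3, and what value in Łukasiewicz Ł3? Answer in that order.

N; true

In Kleene's strong three-valued logic K3: A ∧ A = N ∧ N = N
(A ∧ A) ∧ A = N ∧ N = N
¬((A ∧ A) ∧ A) = ¬N = N
A → ¬((A ∧ A) ∧ A) = N → N = N
In Łukasiewicz Ł3: A ∧ A = N ∧ N = N
(A ∧ A) ∧ A = N ∧ N = N
¬((A ∧ A) ∧ A) = ¬N = N
A → ¬((A ∧ A) ∧ A) = N → N = true
They differ because Kleene's strong three-valued logic K3 and Łukasiewicz Ł3 treat N differently under implication.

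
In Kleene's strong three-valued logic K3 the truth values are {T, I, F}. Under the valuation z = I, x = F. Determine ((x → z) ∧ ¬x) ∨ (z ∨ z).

x → z = F → I = T
¬x = ¬F = T
(x → z) ∧ ¬x = T ∧ T = T
z ∨ z = I ∨ I = I
((x → z) ∧ ¬x) ∨ (z ∨ z) = T ∨ I = T

T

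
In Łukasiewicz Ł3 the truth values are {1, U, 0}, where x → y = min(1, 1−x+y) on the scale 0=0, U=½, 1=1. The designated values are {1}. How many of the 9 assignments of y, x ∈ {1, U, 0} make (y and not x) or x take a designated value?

Designated under: (y=1, x=1); (y=1, x=0); (y=U, x=1); (y=0, x=1).

4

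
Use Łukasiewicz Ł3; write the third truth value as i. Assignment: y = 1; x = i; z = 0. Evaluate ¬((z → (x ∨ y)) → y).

x ∨ y = i ∨ 1 = 1
z → (x ∨ y) = 0 → 1 = 1
(z → (x ∨ y)) → y = 1 → 1 = 1
¬((z → (x ∨ y)) → y) = ¬1 = 0

0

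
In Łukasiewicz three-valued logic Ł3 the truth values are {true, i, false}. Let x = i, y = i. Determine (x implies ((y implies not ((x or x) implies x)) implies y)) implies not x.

x or x = i or i = i
(x or x) implies x = i implies i = true  [min(1, 1−½+½)]
not ((x or x) implies x) = not true = false
y implies not ((x or x) implies x) = i implies false = i
(y implies not ((x or x) implies x)) implies y = i implies i = true
x implies ((y implies not ((x or x) implies x)) implies y) = i implies true = true
not x = not i = i
(x implies ((y implies not ((x or x) implies x)) implies y)) implies not x = true implies i = i

i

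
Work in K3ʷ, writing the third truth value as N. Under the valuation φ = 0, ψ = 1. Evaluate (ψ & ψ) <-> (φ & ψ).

0

ψ & ψ = 1 & 1 = 1
φ & ψ = 0 & 1 = 0
(ψ & ψ) <-> (φ & ψ) = 1 <-> 0 = 0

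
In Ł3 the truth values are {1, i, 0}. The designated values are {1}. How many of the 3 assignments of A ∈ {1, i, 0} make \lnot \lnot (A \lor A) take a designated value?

1

A=1: 1 ✓
A=i: i ·
A=0: 0 ·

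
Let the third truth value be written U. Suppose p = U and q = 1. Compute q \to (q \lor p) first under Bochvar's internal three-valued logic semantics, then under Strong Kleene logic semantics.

U; 1

In Bochvar's internal three-valued logic: q \lor p = 1 \lor U = U
q \to (q \lor p) = 1 \to U = U  [any arg is the third value ⇒ result is the third value]
In Strong Kleene logic: q \lor p = 1 \lor U = 1
q \to (q \lor p) = 1 \to 1 = 1
They differ because Bochvar's internal three-valued logic and Strong Kleene logic treat U differently under the binary connectives.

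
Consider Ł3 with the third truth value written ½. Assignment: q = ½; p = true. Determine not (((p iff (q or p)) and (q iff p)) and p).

q or p = ½ or true = true
p iff (q or p) = true iff true = true
q iff p = ½ iff true = ½
(p iff (q or p)) and (q iff p) = true and ½ = ½
((p iff (q or p)) and (q iff p)) and p = ½ and true = ½
not (((p iff (q or p)) and (q iff p)) and p) = not ½ = ½

½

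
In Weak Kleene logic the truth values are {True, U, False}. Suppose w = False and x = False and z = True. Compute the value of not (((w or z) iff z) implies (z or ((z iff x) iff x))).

False

w or z = False or True = True
(w or z) iff z = True iff True = True
z iff x = True iff False = False
(z iff x) iff x = False iff False = True
z or ((z iff x) iff x) = True or True = True
((w or z) iff z) implies (z or ((z iff x) iff x)) = True implies True = True
not (((w or z) iff z) implies (z or ((z iff x) iff x))) = not True = False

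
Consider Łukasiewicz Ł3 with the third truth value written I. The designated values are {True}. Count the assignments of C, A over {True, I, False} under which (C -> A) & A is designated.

3

Designated under: (C=True, A=True); (C=I, A=True); (C=False, A=True).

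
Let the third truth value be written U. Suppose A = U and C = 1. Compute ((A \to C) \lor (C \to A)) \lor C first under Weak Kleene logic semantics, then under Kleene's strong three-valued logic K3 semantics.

In Weak Kleene logic: A \to C = U \to 1 = U  [any arg is the third value ⇒ result is the third value]
C \to A = 1 \to U = U
(A \to C) \lor (C \to A) = U \lor U = U
((A \to C) \lor (C \to A)) \lor C = U \lor 1 = U
In Kleene's strong three-valued logic K3: A \to C = U \to 1 = 1  [\lnot U \lor 1]
C \to A = 1 \to U = U
(A \to C) \lor (C \to A) = 1 \lor U = 1
((A \to C) \lor (C \to A)) \lor C = 1 \lor 1 = 1
They differ because Weak Kleene logic and Kleene's strong three-valued logic K3 treat U differently under the binary connectives.

U; 1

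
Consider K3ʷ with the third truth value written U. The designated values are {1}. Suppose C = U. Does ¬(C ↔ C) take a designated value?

No

C ↔ C = U ↔ U = U
¬(C ↔ C) = ¬U = U
U ∉ {1}.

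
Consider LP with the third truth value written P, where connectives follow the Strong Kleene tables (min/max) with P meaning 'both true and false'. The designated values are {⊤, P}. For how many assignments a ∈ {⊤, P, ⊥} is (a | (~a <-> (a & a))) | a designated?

a=⊤: ⊤ ✓
a=P: P ✓
a=⊥: ⊥ ·

2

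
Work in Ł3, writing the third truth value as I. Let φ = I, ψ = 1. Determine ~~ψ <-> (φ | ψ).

~ψ = ~1 = 0
~~ψ = ~0 = 1
φ | ψ = I | 1 = 1
~~ψ <-> (φ | ψ) = 1 <-> 1 = 1

1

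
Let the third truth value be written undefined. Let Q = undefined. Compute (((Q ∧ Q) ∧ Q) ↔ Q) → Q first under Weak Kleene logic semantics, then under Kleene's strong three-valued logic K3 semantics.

undefined; undefined

In Weak Kleene logic: Q ∧ Q = undefined ∧ undefined = undefined
(Q ∧ Q) ∧ Q = undefined ∧ undefined = undefined
((Q ∧ Q) ∧ Q) ↔ Q = undefined ↔ undefined = undefined
(((Q ∧ Q) ∧ Q) ↔ Q) → Q = undefined → undefined = undefined  [any arg is the third value ⇒ result is the third value]
In Kleene's strong three-valued logic K3: Q ∧ Q = undefined ∧ undefined = undefined
(Q ∧ Q) ∧ Q = undefined ∧ undefined = undefined
((Q ∧ Q) ∧ Q) ↔ Q = undefined ↔ undefined = undefined
(((Q ∧ Q) ∧ Q) ↔ Q) → Q = undefined → undefined = undefined  [¬undefined ∨ undefined]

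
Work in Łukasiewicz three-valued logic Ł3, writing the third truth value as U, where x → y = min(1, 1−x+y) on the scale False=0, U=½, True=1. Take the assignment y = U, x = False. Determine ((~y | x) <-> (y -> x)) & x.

False

~y = ~U = U
~y | x = U | False = U
y -> x = U -> False = U
(~y | x) <-> (y -> x) = U <-> U = True
((~y | x) <-> (y -> x)) & x = True & False = False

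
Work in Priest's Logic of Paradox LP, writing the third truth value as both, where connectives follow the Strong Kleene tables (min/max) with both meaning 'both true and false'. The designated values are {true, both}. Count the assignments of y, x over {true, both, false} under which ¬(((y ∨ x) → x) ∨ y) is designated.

3

Designated under: (y=both, x=both); (y=both, x=false); (y=false, x=both).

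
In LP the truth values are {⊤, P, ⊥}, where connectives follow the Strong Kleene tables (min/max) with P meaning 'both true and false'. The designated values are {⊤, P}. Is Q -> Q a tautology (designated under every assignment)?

Yes

Every assignment of Q over {⊤, P, ⊥} gives a value in {⊤, P}.
In particular, with Q=P: Q -> Q = P.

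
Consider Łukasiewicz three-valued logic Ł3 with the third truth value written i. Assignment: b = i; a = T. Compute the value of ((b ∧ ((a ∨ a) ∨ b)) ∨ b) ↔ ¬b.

T

a ∨ a = T ∨ T = T
(a ∨ a) ∨ b = T ∨ i = T
b ∧ ((a ∨ a) ∨ b) = i ∧ T = i
(b ∧ ((a ∨ a) ∨ b)) ∨ b = i ∨ i = i
¬b = ¬i = i
((b ∧ ((a ∨ a) ∨ b)) ∨ b) ↔ ¬b = i ↔ i = T  [1 − |½−½|]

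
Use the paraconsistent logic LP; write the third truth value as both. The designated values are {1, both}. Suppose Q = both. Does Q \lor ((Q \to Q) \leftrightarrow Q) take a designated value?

Yes

Q \to Q = both \to both = both  [\lnot both \lor both]
(Q \to Q) \leftrightarrow Q = both \leftrightarrow both = both
Q \lor ((Q \to Q) \leftrightarrow Q) = both \lor both = both
both ∈ {1, both}.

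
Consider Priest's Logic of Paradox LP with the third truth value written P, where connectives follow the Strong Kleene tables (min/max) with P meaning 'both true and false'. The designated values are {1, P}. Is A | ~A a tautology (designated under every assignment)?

Every assignment of A over {1, P, 0} gives a value in {1, P}.
In particular, with A=P: A | ~A = P.

Yes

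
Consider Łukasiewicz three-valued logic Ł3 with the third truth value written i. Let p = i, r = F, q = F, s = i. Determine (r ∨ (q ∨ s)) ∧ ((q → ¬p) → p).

q ∨ s = F ∨ i = i
r ∨ (q ∨ s) = F ∨ i = i
¬p = ¬i = i
q → ¬p = F → i = T  [min(1, 1−0+½)]
(q → ¬p) → p = T → i = i
(r ∨ (q ∨ s)) ∧ ((q → ¬p) → p) = i ∧ i = i

i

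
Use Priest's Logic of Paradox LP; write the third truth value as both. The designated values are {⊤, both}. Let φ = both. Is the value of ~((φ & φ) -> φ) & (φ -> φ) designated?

Yes

φ & φ = both & both = both
(φ & φ) -> φ = both -> both = both  [~both | both]
~((φ & φ) -> φ) = ~both = both
φ -> φ = both -> both = both
~((φ & φ) -> φ) & (φ -> φ) = both & both = both
both ∈ {⊤, both}.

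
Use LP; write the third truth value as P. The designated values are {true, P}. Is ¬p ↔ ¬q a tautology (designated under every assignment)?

No

Countermodel: p=true, q=false gives false, which is not designated.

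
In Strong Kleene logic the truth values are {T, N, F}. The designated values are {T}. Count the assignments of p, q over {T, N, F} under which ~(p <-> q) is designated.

Designated under: (p=T, q=F); (p=F, q=T).

2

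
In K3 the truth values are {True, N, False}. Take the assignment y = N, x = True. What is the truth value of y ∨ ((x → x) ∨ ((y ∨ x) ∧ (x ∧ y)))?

True

x → x = True → True = True
y ∨ x = N ∨ True = True
x ∧ y = True ∧ N = N
(y ∨ x) ∧ (x ∧ y) = True ∧ N = N
(x → x) ∨ ((y ∨ x) ∧ (x ∧ y)) = True ∨ N = True
y ∨ ((x → x) ∨ ((y ∨ x) ∧ (x ∧ y))) = N ∨ True = True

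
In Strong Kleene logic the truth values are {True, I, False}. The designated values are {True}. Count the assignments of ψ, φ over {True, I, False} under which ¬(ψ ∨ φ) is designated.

1

Designated under: (ψ=False, φ=False).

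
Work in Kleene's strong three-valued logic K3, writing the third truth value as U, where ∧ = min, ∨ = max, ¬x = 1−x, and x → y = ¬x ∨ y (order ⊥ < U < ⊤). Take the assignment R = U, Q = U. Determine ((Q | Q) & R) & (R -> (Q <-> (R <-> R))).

Q | Q = U | U = U
(Q | Q) & R = U & U = U
R <-> R = U <-> U = U
Q <-> (R <-> R) = U <-> U = U
R -> (Q <-> (R <-> R)) = U -> U = U  [~U | U]
((Q | Q) & R) & (R -> (Q <-> (R <-> R))) = U & U = U

U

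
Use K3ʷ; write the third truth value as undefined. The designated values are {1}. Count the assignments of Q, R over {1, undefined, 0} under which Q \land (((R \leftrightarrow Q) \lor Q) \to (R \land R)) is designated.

Designated under: (Q=1, R=1).

1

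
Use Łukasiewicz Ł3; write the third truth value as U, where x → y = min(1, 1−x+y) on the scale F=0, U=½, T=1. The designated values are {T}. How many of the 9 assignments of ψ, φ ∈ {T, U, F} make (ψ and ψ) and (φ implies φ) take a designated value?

3

Designated under: (ψ=T, φ=T); (ψ=T, φ=U); (ψ=T, φ=F).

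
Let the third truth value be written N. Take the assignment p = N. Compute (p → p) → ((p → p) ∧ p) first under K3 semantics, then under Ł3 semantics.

In K3: p → p = N → N = N  [¬N ∨ N]
p → p = N → N = N
(p → p) ∧ p = N ∧ N = N
(p → p) → ((p → p) ∧ p) = N → N = N
In Ł3: p → p = N → N = ⊤  [min(1, 1−½+½)]
p → p = N → N = ⊤
(p → p) ∧ p = ⊤ ∧ N = N
(p → p) → ((p → p) ∧ p) = ⊤ → N = N

N; N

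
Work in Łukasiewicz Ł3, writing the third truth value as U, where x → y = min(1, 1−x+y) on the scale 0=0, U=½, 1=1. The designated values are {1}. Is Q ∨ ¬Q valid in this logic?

Countermodel: Q=U gives U, which is not designated.

No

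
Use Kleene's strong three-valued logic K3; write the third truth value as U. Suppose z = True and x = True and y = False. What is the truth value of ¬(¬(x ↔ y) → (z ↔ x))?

False

x ↔ y = True ↔ False = False
¬(x ↔ y) = ¬False = True
z ↔ x = True ↔ True = True
¬(x ↔ y) → (z ↔ x) = True → True = True
¬(¬(x ↔ y) → (z ↔ x)) = ¬True = False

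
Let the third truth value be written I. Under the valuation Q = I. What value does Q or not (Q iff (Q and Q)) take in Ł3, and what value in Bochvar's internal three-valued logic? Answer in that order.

I; I

In Ł3: Q and Q = I and I = I
Q iff (Q and Q) = I iff I = True  [1 − |½−½|]
not (Q iff (Q and Q)) = not True = False
Q or not (Q iff (Q and Q)) = I or False = I
In Bochvar's internal three-valued logic: Q and Q = I and I = I
Q iff (Q and Q) = I iff I = I
not (Q iff (Q and Q)) = not I = I
Q or not (Q iff (Q and Q)) = I or I = I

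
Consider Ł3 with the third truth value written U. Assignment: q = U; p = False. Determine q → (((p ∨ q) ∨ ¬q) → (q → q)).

p ∨ q = False ∨ U = U
¬q = ¬U = U
(p ∨ q) ∨ ¬q = U ∨ U = U
q → q = U → U = True  [min(1, 1−½+½)]
((p ∨ q) ∨ ¬q) → (q → q) = U → True = True
q → (((p ∨ q) ∨ ¬q) → (q → q)) = U → True = True

True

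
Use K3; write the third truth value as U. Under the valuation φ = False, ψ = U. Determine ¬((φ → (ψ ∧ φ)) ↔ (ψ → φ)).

U

ψ ∧ φ = U ∧ False = False
φ → (ψ ∧ φ) = False → False = True
ψ → φ = U → False = U  [¬U ∨ False]
(φ → (ψ ∧ φ)) ↔ (ψ → φ) = True ↔ U = U
¬((φ → (ψ ∧ φ)) ↔ (ψ → φ)) = ¬U = U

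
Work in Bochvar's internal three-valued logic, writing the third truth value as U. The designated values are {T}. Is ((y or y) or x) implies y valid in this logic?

Countermodel: y=T, x=U gives U, which is not designated.

No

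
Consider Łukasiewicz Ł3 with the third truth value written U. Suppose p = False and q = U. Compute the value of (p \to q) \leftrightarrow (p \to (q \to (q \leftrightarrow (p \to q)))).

True

p \to q = False \to U = True  [min(1, 1−0+½)]
p \to q = False \to U = True
q \leftrightarrow (p \to q) = U \leftrightarrow True = U
q \to (q \leftrightarrow (p \to q)) = U \to U = True
p \to (q \to (q \leftrightarrow (p \to q))) = False \to True = True
(p \to q) \leftrightarrow (p \to (q \to (q \leftrightarrow (p \to q)))) = True \leftrightarrow True = True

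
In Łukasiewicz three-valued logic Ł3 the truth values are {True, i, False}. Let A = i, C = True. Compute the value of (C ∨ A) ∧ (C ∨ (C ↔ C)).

True

C ∨ A = True ∨ i = True
C ↔ C = True ↔ True = True
C ∨ (C ↔ C) = True ∨ True = True
(C ∨ A) ∧ (C ∨ (C ↔ C)) = True ∧ True = True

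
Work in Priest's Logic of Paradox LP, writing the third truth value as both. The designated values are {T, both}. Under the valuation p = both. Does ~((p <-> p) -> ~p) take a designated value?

p <-> p = both <-> both = both
~p = ~both = both
(p <-> p) -> ~p = both -> both = both  [~both | both]
~((p <-> p) -> ~p) = ~both = both
both ∈ {T, both}.

Yes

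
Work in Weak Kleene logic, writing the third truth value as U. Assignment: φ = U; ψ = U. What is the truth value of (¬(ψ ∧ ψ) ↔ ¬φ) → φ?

ψ ∧ ψ = U ∧ U = U
¬(ψ ∧ ψ) = ¬U = U
¬φ = ¬U = U
¬(ψ ∧ ψ) ↔ ¬φ = U ↔ U = U
(¬(ψ ∧ ψ) ↔ ¬φ) → φ = U → U = U

U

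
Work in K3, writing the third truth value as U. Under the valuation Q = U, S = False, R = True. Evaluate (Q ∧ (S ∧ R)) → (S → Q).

True

S ∧ R = False ∧ True = False
Q ∧ (S ∧ R) = U ∧ False = False
S → Q = False → U = True  [¬False ∨ U]
(Q ∧ (S ∧ R)) → (S → Q) = False → True = True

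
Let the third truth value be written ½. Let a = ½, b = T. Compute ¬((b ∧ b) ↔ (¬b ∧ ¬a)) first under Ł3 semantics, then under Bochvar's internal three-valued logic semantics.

In Ł3: b ∧ b = T ∧ T = T
¬b = ¬T = F
¬a = ¬½ = ½
¬b ∧ ¬a = F ∧ ½ = F
(b ∧ b) ↔ (¬b ∧ ¬a) = T ↔ F = F
¬((b ∧ b) ↔ (¬b ∧ ¬a)) = ¬F = T
In Bochvar's internal three-valued logic: b ∧ b = T ∧ T = T
¬b = ¬T = F
¬a = ¬½ = ½
¬b ∧ ¬a = F ∧ ½ = ½
(b ∧ b) ↔ (¬b ∧ ¬a) = T ↔ ½ = ½
¬((b ∧ b) ↔ (¬b ∧ ¬a)) = ¬½ = ½
They differ because Ł3 and Bochvar's internal three-valued logic treat ½ differently under the binary connectives.

T; ½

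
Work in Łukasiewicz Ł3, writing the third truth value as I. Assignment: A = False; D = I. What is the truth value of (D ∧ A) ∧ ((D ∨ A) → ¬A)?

False

D ∧ A = I ∧ False = False
D ∨ A = I ∨ False = I
¬A = ¬False = True
(D ∨ A) → ¬A = I → True = True  [min(1, 1−½+1)]
(D ∧ A) ∧ ((D ∨ A) → ¬A) = False ∧ True = False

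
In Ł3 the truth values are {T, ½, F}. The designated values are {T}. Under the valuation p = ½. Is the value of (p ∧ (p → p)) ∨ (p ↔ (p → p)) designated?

No

p → p = ½ → ½ = T  [min(1, 1−½+½)]
p ∧ (p → p) = ½ ∧ T = ½
p → p = ½ → ½ = T
p ↔ (p → p) = ½ ↔ T = ½
(p ∧ (p → p)) ∨ (p ↔ (p → p)) = ½ ∨ ½ = ½
½ ∉ {T}.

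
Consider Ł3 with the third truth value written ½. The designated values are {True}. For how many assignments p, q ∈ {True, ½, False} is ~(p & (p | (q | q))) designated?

Designated under: (p=False, q=True); (p=False, q=½); (p=False, q=False).

3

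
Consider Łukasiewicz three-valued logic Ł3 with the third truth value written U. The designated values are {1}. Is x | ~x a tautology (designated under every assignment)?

Countermodel: x=U gives U, which is not designated.

No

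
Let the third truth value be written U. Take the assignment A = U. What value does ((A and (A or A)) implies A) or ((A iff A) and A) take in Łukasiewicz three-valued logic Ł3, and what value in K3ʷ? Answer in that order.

In Łukasiewicz three-valued logic Ł3: A or A = U or U = U
A and (A or A) = U and U = U
(A and (A or A)) implies A = U implies U = true
A iff A = U iff U = true
(A iff A) and A = true and U = U
((A and (A or A)) implies A) or ((A iff A) and A) = true or U = true
In K3ʷ: A or A = U or U = U
A and (A or A) = U and U = U
(A and (A or A)) implies A = U implies U = U  [any arg is the third value ⇒ result is the third value]
A iff A = U iff U = U
(A iff A) and A = U and U = U
((A and (A or A)) implies A) or ((A iff A) and A) = U or U = U
They differ because Łukasiewicz three-valued logic Ł3 and K3ʷ treat U differently under the binary connectives.

true; U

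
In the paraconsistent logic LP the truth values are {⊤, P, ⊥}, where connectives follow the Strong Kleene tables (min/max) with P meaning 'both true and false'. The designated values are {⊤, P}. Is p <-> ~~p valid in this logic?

Yes

Every assignment of p over {⊤, P, ⊥} gives a value in {⊤, P}.
In particular, with p=P: p <-> ~~p = P.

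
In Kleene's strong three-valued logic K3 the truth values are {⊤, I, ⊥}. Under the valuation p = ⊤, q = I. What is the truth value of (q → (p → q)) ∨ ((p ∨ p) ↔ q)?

I

p → q = ⊤ → I = I
q → (p → q) = I → I = I
p ∨ p = ⊤ ∨ ⊤ = ⊤
(p ∨ p) ↔ q = ⊤ ↔ I = I
(q → (p → q)) ∨ ((p ∨ p) ↔ q) = I ∨ I = I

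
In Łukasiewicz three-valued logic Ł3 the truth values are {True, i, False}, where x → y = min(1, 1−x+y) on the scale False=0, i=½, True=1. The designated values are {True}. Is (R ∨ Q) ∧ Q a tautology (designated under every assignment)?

Countermodel: R=True, Q=i gives i, which is not designated.

No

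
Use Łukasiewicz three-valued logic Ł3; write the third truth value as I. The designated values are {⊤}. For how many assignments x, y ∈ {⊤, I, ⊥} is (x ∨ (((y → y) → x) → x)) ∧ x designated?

3

Designated under: (x=⊤, y=⊤); (x=⊤, y=I); (x=⊤, y=⊥).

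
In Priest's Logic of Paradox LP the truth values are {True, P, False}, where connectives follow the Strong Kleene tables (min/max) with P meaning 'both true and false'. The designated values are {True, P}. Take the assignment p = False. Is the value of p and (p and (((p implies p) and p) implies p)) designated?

p implies p = False implies False = True
(p implies p) and p = True and False = False
((p implies p) and p) implies p = False implies False = True
p and (((p implies p) and p) implies p) = False and True = False
p and (p and (((p implies p) and p) implies p)) = False and False = False
False ∉ {True, P}.

No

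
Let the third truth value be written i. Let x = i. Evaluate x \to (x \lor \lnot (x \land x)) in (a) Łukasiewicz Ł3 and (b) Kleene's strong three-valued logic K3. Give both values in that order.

In Łukasiewicz Ł3: x \land x = i \land i = i
\lnot (x \land x) = \lnot i = i
x \lor \lnot (x \land x) = i \lor i = i
x \to (x \lor \lnot (x \land x)) = i \to i = 1  [min(1, 1−½+½)]
In Kleene's strong three-valued logic K3: x \land x = i \land i = i
\lnot (x \land x) = \lnot i = i
x \lor \lnot (x \land x) = i \lor i = i
x \to (x \lor \lnot (x \land x)) = i \to i = i  [\lnot i \lor i]
They differ because Łukasiewicz Ł3 and Kleene's strong three-valued logic K3 treat i differently under implication.

1; i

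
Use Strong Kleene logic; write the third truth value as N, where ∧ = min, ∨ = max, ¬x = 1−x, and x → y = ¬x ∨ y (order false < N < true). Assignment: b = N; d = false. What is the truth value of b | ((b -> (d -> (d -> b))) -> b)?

N

d -> b = false -> N = true  [~false | N]
d -> (d -> b) = false -> true = true
b -> (d -> (d -> b)) = N -> true = true
(b -> (d -> (d -> b))) -> b = true -> N = N
b | ((b -> (d -> (d -> b))) -> b) = N | N = N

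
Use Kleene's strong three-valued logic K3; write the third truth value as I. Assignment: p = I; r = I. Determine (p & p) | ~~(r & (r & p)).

I

p & p = I & I = I
r & p = I & I = I
r & (r & p) = I & I = I
~(r & (r & p)) = ~I = I
~~(r & (r & p)) = ~I = I
(p & p) | ~~(r & (r & p)) = I | I = I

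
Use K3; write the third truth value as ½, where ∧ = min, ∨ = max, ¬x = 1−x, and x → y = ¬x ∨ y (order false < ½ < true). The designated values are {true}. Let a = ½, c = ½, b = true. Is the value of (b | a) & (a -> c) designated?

b | a = true | ½ = true
a -> c = ½ -> ½ = ½  [~½ | ½]
(b | a) & (a -> c) = true & ½ = ½
½ ∉ {true}.

No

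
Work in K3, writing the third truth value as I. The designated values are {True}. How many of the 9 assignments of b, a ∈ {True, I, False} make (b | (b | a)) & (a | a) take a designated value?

3

Designated under: (b=True, a=True); (b=I, a=True); (b=False, a=True).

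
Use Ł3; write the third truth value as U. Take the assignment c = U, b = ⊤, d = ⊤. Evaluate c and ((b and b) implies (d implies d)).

b and b = ⊤ and ⊤ = ⊤
d implies d = ⊤ implies ⊤ = ⊤
(b and b) implies (d implies d) = ⊤ implies ⊤ = ⊤
c and ((b and b) implies (d implies d)) = U and ⊤ = U

U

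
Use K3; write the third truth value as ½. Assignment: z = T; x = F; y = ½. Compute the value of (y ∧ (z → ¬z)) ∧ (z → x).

F

¬z = ¬T = F
z → ¬z = T → F = F
y ∧ (z → ¬z) = ½ ∧ F = F
z → x = T → F = F
(y ∧ (z → ¬z)) ∧ (z → x) = F ∧ F = F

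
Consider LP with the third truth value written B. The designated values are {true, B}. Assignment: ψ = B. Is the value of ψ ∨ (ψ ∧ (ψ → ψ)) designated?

ψ → ψ = B → B = B  [¬B ∨ B]
ψ ∧ (ψ → ψ) = B ∧ B = B
ψ ∨ (ψ ∧ (ψ → ψ)) = B ∨ B = B
B ∈ {true, B}.

Yes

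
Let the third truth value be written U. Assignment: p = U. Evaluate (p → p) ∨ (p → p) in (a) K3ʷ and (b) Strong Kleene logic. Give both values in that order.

U; U

In K3ʷ: p → p = U → U = U  [any arg is the third value ⇒ result is the third value]
p → p = U → U = U
(p → p) ∨ (p → p) = U ∨ U = U
In Strong Kleene logic: p → p = U → U = U  [¬U ∨ U]
p → p = U → U = U
(p → p) ∨ (p → p) = U ∨ U = U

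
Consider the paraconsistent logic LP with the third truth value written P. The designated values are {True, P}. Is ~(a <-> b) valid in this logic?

No

Countermodel: a=True, b=True gives False, which is not designated.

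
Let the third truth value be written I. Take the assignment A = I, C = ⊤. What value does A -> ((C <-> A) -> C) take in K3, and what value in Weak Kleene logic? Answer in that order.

⊤; I

In K3: C <-> A = ⊤ <-> I = I
(C <-> A) -> C = I -> ⊤ = ⊤  [~I | ⊤]
A -> ((C <-> A) -> C) = I -> ⊤ = ⊤
In Weak Kleene logic: C <-> A = ⊤ <-> I = I
(C <-> A) -> C = I -> ⊤ = I  [any arg is the third value ⇒ result is the third value]
A -> ((C <-> A) -> C) = I -> I = I
They differ because K3 and Weak Kleene logic treat I differently under the binary connectives.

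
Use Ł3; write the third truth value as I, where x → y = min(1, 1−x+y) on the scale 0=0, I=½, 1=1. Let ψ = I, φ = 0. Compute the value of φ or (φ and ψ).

0

φ and ψ = 0 and I = 0
φ or (φ and ψ) = 0 or 0 = 0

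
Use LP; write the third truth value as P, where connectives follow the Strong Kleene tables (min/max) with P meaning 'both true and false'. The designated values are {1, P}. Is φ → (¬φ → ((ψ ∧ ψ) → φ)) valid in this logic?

Every assignment of φ, ψ over {1, P, 0} gives a value in {1, P}.
In particular, with φ=P, ψ=P: φ → (¬φ → ((ψ ∧ ψ) → φ)) = P.

Yes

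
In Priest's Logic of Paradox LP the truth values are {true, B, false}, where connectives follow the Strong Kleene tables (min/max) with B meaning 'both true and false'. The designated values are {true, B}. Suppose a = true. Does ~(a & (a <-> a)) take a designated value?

a <-> a = true <-> true = true
a & (a <-> a) = true & true = true
~(a & (a <-> a)) = ~true = false
false ∉ {true, B}.

No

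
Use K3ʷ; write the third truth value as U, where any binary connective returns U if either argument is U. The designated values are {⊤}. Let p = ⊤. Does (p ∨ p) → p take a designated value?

p ∨ p = ⊤ ∨ ⊤ = ⊤
(p ∨ p) → p = ⊤ → ⊤ = ⊤
⊤ ∈ {⊤}.

Yes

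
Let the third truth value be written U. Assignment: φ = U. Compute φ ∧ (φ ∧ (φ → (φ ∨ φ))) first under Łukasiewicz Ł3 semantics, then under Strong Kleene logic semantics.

U; U

In Łukasiewicz Ł3: φ ∨ φ = U ∨ U = U
φ → (φ ∨ φ) = U → U = 1
φ ∧ (φ → (φ ∨ φ)) = U ∧ 1 = U
φ ∧ (φ ∧ (φ → (φ ∨ φ))) = U ∧ U = U
In Strong Kleene logic: φ ∨ φ = U ∨ U = U
φ → (φ ∨ φ) = U → U = U  [¬U ∨ U]
φ ∧ (φ → (φ ∨ φ)) = U ∧ U = U
φ ∧ (φ ∧ (φ → (φ ∨ φ))) = U ∧ U = U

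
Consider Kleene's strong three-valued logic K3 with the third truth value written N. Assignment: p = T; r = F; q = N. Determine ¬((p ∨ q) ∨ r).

F

p ∨ q = T ∨ N = T
(p ∨ q) ∨ r = T ∨ F = T
¬((p ∨ q) ∨ r) = ¬T = F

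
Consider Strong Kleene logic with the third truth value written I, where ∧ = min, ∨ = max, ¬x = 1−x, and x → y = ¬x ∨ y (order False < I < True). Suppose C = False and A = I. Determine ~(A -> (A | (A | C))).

A | C = I | False = I
A | (A | C) = I | I = I
A -> (A | (A | C)) = I -> I = I  [~I | I]
~(A -> (A | (A | C))) = ~I = I

I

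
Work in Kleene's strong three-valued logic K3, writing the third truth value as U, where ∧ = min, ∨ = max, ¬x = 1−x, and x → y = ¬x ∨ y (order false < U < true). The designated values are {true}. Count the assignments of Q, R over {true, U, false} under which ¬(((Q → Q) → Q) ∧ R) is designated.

Of the 9 assignments, 5 give a value in {true}.

5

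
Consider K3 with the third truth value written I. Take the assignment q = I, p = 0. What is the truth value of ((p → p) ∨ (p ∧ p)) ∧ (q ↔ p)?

I

p → p = 0 → 0 = 1
p ∧ p = 0 ∧ 0 = 0
(p → p) ∨ (p ∧ p) = 1 ∨ 0 = 1
q ↔ p = I ↔ 0 = I
((p → p) ∨ (p ∧ p)) ∧ (q ↔ p) = 1 ∧ I = I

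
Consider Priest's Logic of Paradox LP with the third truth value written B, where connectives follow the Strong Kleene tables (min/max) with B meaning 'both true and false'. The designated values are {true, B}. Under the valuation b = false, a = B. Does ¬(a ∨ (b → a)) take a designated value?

No

b → a = false → B = true
a ∨ (b → a) = B ∨ true = true
¬(a ∨ (b → a)) = ¬true = false
false ∉ {true, B}.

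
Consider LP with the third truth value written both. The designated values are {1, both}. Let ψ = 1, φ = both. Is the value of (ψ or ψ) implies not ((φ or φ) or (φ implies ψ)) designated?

No

ψ or ψ = 1 or 1 = 1
φ or φ = both or both = both
φ implies ψ = both implies 1 = 1
(φ or φ) or (φ implies ψ) = both or 1 = 1
not ((φ or φ) or (φ implies ψ)) = not 1 = 0
(ψ or ψ) implies not ((φ or φ) or (φ implies ψ)) = 1 implies 0 = 0
0 ∉ {1, both}.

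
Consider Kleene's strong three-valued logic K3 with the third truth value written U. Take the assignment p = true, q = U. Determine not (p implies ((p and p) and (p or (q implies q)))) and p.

p and p = true and true = true
q implies q = U implies U = U  [not U or U]
p or (q implies q) = true or U = true
(p and p) and (p or (q implies q)) = true and true = true
p implies ((p and p) and (p or (q implies q))) = true implies true = true
not (p implies ((p and p) and (p or (q implies q)))) = not true = false
not (p implies ((p and p) and (p or (q implies q)))) and p = false and true = false

false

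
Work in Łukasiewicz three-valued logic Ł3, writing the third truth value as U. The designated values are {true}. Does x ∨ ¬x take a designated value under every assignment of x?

Countermodel: x=U gives U, which is not designated.

No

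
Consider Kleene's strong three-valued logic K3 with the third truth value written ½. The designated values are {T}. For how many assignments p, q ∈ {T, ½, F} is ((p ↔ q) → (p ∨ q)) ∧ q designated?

3

Designated under: (p=T, q=T); (p=½, q=T); (p=F, q=T).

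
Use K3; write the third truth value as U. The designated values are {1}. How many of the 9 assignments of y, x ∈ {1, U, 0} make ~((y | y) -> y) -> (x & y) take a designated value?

Of the 9 assignments, 6 give a value in {1}.

6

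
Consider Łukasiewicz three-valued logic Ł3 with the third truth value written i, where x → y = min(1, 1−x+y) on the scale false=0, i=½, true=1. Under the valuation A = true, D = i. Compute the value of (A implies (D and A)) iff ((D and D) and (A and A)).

D and A = i and true = i
A implies (D and A) = true implies i = i
D and D = i and i = i
A and A = true and true = true
(D and D) and (A and A) = i and true = i
(A implies (D and A)) iff ((D and D) and (A and A)) = i iff i = true

true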